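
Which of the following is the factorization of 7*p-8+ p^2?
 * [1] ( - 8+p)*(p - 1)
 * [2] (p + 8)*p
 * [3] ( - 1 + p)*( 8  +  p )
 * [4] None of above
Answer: 3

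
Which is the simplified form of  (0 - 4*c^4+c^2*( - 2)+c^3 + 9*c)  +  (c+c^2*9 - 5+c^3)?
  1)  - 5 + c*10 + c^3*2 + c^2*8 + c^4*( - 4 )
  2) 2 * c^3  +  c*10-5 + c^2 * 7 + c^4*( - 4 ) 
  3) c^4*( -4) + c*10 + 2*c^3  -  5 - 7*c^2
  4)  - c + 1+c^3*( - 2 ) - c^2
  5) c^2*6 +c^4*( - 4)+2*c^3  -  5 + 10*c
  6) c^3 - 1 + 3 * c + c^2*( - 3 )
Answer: 2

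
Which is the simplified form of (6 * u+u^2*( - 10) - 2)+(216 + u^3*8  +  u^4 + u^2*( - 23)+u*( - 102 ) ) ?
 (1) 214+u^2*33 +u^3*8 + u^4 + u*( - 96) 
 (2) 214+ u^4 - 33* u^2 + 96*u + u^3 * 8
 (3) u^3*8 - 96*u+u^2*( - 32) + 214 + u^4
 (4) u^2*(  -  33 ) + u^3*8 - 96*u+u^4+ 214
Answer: 4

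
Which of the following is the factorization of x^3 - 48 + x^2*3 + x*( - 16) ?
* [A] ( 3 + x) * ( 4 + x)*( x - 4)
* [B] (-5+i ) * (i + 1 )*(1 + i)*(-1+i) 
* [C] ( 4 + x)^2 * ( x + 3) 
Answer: A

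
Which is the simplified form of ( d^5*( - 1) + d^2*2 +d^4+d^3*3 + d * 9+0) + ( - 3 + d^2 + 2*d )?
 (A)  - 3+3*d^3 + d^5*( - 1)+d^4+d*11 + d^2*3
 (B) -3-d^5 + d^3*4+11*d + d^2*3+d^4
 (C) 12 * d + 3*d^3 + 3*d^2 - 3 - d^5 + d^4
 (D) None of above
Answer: A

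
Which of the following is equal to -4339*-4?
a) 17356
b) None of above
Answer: a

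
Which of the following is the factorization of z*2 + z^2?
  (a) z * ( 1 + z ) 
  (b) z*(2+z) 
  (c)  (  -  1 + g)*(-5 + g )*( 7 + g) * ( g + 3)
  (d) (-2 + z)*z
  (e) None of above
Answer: b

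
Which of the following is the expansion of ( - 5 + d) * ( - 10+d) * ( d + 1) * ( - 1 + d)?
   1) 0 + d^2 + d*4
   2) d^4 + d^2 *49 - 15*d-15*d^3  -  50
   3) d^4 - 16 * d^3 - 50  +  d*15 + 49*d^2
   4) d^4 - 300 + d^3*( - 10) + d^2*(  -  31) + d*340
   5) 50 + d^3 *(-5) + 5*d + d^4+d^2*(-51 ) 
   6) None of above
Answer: 6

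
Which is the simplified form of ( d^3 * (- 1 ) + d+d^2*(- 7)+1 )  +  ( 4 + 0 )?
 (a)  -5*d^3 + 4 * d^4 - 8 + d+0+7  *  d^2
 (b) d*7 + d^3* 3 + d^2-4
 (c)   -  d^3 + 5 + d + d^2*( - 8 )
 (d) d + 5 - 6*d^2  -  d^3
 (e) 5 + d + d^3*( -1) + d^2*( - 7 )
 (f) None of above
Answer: e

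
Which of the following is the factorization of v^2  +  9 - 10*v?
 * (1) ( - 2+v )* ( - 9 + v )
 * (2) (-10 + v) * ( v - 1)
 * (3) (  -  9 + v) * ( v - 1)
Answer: 3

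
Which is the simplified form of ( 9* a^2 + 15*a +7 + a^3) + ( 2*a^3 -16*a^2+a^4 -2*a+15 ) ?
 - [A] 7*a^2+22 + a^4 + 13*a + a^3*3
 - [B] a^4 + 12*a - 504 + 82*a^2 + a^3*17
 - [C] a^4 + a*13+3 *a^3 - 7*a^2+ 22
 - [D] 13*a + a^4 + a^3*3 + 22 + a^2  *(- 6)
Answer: C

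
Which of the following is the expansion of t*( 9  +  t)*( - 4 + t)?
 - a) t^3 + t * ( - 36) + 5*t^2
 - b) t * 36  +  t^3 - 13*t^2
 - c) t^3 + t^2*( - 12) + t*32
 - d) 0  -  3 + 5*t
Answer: a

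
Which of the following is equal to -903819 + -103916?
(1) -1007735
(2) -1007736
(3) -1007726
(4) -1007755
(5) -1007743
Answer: 1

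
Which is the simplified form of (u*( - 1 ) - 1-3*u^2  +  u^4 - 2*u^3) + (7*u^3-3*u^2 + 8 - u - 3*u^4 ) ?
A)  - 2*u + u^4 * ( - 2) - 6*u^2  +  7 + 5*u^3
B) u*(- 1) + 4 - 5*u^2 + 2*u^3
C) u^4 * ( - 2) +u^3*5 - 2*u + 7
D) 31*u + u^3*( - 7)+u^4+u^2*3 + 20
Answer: A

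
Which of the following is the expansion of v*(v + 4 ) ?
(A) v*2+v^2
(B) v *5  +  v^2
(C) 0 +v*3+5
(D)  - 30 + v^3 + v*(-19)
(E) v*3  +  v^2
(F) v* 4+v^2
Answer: F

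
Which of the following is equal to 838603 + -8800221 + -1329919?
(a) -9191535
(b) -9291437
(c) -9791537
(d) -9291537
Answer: d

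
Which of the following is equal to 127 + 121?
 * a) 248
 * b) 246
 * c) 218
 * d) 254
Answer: a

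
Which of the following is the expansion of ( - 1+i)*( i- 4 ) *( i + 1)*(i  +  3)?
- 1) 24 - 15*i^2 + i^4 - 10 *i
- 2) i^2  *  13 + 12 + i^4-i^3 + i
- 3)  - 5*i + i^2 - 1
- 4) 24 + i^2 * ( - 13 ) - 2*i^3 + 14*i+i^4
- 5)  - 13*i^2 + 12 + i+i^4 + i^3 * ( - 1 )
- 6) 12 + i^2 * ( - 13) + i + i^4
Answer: 5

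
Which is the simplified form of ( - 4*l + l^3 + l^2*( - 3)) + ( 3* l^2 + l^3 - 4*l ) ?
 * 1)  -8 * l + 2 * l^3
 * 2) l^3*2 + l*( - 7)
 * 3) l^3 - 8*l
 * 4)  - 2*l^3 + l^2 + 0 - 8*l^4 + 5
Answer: 1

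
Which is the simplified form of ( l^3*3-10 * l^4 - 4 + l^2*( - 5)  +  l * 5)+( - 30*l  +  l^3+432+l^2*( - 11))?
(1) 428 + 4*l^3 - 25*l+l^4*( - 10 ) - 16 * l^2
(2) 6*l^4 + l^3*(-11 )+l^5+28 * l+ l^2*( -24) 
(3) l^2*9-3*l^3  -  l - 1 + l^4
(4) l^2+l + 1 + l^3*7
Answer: 1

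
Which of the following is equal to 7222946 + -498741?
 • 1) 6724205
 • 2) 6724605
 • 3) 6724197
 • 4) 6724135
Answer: 1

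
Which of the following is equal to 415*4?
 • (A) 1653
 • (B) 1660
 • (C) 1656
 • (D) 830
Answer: B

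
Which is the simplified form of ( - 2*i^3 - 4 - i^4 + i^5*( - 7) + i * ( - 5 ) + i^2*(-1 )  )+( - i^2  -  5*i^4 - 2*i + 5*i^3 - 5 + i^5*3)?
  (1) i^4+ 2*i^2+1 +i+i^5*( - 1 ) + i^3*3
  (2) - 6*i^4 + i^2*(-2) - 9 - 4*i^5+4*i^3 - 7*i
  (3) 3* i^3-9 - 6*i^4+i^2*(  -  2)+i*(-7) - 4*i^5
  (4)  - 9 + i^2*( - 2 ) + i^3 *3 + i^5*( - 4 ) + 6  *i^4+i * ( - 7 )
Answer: 3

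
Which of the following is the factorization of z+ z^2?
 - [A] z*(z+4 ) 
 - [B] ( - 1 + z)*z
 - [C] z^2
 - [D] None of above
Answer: D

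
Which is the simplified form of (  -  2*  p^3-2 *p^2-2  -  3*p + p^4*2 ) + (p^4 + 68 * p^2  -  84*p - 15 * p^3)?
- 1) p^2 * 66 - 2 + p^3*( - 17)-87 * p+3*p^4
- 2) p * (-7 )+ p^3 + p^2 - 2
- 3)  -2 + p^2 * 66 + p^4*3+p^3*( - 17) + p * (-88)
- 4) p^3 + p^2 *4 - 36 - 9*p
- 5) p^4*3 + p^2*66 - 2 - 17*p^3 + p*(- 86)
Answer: 1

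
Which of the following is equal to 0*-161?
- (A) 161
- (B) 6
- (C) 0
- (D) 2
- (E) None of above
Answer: C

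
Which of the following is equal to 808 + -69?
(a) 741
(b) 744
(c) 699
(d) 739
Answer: d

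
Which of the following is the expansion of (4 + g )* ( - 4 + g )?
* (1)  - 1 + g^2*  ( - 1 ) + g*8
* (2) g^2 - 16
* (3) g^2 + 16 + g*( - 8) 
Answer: 2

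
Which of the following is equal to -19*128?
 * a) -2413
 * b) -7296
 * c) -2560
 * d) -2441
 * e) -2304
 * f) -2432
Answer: f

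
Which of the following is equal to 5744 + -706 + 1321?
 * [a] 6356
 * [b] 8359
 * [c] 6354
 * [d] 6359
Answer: d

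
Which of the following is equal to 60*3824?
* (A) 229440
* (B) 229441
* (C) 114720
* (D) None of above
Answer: A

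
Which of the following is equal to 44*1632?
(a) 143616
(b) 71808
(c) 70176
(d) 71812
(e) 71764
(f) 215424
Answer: b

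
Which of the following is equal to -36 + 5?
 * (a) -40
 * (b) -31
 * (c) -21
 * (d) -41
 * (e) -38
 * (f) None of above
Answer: b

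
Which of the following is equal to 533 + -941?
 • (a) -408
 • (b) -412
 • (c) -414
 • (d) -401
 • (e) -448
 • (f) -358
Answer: a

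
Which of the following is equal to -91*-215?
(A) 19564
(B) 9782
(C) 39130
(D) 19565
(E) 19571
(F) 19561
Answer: D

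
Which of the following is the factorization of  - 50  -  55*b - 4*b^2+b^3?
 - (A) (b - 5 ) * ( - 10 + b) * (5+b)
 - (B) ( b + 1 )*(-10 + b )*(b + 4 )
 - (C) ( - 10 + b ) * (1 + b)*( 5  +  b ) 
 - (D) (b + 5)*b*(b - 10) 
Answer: C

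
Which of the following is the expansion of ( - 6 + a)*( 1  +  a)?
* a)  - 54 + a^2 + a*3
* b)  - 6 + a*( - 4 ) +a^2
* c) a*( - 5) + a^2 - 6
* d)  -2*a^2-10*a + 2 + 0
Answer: c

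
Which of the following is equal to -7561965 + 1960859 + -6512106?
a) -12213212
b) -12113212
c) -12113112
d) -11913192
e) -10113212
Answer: b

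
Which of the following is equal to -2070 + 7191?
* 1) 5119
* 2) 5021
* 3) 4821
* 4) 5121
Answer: 4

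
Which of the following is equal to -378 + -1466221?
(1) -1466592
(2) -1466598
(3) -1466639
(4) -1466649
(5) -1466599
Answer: 5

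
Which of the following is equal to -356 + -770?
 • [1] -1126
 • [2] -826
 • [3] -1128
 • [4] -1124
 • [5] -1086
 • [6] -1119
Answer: 1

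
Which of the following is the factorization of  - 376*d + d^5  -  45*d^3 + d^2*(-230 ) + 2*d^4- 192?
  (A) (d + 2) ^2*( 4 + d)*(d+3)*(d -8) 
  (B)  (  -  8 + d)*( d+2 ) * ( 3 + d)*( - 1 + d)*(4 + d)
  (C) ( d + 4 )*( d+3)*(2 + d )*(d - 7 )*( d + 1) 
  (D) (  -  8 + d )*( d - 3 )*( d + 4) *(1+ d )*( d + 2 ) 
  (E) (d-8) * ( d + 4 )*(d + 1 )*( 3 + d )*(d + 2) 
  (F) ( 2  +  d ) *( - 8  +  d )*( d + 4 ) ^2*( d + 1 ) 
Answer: E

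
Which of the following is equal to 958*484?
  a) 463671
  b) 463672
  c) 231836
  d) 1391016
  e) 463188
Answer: b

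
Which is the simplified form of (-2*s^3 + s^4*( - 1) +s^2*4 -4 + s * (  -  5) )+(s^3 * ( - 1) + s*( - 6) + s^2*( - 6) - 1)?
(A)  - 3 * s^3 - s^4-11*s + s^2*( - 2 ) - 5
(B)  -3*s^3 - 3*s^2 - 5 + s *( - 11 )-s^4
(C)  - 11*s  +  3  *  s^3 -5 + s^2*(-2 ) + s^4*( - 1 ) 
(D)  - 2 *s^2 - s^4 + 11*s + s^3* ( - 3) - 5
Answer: A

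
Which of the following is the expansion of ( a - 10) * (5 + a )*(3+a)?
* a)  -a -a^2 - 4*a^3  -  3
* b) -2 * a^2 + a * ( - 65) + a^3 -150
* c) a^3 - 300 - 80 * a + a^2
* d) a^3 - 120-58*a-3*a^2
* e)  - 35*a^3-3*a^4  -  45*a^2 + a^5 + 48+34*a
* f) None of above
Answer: b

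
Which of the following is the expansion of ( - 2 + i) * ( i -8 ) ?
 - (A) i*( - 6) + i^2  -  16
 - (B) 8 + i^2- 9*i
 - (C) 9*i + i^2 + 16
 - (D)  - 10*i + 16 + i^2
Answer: D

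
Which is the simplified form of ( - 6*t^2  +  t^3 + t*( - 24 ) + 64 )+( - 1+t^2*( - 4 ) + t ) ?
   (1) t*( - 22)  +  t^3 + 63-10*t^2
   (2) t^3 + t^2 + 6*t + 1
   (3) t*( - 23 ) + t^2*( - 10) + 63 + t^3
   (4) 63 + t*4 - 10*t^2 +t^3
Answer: 3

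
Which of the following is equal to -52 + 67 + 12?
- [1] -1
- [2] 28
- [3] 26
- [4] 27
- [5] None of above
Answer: 4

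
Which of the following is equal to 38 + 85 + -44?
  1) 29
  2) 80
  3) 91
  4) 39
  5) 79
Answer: 5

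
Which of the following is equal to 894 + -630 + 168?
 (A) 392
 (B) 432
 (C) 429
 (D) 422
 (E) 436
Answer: B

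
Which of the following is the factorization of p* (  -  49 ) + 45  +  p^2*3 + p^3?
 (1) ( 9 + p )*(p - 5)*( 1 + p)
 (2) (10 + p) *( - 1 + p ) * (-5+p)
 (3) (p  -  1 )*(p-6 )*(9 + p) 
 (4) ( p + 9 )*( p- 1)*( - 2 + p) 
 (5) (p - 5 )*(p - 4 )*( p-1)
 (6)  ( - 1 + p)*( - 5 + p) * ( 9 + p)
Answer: 6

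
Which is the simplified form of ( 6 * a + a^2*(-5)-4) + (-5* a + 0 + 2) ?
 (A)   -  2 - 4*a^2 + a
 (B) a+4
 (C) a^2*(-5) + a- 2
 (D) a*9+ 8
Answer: C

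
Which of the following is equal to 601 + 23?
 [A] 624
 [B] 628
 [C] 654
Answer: A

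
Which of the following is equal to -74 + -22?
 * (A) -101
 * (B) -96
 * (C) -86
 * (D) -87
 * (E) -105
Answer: B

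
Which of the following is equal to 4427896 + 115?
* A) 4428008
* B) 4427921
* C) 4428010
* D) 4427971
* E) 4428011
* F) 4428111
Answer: E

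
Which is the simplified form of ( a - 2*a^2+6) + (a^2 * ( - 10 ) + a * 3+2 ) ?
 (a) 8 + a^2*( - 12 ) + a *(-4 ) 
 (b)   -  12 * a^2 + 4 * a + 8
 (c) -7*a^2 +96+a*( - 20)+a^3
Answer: b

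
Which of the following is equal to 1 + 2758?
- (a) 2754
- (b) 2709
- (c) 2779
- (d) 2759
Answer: d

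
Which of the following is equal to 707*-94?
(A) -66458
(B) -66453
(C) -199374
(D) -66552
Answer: A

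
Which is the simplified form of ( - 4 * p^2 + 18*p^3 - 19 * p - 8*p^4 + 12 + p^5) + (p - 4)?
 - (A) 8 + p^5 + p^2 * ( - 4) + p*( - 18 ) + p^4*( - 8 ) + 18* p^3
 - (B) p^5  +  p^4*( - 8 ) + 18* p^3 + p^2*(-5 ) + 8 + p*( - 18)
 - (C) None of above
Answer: A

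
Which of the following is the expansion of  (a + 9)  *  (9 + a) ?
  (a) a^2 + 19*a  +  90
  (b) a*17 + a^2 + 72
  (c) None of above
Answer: c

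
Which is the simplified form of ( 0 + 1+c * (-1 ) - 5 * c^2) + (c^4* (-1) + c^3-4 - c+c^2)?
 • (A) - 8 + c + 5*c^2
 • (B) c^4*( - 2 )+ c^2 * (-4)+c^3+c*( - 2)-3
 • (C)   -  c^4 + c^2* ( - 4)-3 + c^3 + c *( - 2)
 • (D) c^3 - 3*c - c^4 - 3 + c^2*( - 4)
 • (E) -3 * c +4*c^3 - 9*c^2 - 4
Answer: C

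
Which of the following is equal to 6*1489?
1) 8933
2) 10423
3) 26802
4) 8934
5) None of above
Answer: 4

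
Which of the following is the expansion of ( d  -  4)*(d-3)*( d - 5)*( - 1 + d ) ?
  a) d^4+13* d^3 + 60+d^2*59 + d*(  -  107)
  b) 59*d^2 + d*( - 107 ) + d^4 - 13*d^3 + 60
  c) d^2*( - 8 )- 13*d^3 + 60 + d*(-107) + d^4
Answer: b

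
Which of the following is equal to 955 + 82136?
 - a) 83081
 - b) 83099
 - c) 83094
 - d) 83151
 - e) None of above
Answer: e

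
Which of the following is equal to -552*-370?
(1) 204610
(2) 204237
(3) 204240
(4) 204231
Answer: 3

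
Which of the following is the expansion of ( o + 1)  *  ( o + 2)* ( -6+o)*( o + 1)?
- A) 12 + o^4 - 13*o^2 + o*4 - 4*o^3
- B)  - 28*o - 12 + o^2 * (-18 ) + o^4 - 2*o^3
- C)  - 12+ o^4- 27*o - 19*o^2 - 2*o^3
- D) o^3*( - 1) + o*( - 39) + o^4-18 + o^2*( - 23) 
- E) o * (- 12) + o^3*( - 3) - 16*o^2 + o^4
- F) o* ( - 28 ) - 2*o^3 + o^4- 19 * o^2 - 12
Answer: F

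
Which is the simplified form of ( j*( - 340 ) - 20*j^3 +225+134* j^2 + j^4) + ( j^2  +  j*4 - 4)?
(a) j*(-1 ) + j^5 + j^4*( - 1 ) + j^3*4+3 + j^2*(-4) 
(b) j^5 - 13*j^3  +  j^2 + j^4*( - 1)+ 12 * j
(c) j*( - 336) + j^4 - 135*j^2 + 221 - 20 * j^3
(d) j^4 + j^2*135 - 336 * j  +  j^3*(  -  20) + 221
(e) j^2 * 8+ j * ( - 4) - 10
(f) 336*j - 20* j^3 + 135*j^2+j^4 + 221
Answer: d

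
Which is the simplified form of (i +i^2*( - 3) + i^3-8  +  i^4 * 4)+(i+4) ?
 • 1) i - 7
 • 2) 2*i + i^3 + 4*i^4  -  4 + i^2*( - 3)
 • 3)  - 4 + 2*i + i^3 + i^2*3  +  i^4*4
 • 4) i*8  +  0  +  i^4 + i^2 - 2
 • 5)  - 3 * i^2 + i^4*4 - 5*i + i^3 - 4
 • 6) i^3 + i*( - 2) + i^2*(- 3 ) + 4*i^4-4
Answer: 2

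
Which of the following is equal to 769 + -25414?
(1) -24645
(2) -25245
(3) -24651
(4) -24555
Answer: 1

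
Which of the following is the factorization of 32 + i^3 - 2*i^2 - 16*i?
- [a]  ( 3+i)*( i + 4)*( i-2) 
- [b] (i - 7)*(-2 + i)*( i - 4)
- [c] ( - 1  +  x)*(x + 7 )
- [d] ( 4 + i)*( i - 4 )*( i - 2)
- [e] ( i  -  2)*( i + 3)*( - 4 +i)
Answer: d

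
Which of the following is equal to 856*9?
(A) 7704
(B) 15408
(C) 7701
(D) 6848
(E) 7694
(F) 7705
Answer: A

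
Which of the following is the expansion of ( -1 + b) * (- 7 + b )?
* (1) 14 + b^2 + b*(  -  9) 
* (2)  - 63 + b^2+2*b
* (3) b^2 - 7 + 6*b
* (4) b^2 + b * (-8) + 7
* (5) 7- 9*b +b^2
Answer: 4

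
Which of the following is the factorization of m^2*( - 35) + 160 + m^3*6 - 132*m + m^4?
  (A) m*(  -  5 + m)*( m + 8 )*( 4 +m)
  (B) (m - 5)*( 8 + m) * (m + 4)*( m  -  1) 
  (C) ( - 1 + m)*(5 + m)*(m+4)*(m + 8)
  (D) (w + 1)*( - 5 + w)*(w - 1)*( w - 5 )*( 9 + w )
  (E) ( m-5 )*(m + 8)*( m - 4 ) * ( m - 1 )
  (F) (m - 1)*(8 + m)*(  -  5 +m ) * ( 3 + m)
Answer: B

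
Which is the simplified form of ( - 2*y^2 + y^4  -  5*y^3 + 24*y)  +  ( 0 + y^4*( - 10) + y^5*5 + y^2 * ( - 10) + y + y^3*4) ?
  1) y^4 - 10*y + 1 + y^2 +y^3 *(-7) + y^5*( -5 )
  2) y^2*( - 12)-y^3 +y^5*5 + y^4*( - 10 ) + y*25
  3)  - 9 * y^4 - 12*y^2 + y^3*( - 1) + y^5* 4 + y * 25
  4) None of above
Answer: 4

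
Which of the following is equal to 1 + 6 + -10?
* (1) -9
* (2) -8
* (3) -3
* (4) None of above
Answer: 3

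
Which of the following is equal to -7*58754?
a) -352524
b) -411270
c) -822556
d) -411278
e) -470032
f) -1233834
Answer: d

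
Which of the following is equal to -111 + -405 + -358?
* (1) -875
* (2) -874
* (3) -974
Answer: 2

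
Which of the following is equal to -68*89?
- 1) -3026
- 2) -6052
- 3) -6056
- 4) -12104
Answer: 2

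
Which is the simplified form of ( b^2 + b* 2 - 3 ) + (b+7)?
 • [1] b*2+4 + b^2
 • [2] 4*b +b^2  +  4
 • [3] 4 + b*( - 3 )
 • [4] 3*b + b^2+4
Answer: 4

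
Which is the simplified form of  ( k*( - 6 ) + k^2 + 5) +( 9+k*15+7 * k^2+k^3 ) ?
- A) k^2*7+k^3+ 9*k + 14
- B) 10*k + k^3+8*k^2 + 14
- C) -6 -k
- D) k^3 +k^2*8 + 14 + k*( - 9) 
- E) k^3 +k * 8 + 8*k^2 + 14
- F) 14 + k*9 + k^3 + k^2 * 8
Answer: F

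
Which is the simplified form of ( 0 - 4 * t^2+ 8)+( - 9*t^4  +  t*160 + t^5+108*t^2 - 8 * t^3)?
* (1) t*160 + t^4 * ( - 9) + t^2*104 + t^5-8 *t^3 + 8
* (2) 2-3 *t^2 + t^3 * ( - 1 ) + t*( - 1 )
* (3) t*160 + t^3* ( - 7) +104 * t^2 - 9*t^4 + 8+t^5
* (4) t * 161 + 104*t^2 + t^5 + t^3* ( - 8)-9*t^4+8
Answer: 1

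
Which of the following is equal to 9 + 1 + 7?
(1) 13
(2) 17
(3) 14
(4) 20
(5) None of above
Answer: 2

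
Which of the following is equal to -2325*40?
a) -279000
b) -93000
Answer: b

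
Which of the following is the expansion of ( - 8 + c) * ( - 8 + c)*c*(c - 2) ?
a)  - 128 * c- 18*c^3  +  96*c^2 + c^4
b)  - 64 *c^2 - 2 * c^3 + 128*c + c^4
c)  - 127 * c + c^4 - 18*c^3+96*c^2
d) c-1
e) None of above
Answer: a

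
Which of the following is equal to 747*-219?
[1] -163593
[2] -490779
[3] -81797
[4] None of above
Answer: 1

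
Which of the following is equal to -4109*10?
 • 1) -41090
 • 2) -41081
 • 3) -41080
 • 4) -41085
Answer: 1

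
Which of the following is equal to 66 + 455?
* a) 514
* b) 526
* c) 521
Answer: c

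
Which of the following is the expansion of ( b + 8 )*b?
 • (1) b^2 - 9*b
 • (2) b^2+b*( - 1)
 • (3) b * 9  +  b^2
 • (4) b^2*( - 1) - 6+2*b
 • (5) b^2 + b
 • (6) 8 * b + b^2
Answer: 6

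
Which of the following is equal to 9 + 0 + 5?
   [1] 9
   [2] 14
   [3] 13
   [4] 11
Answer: 2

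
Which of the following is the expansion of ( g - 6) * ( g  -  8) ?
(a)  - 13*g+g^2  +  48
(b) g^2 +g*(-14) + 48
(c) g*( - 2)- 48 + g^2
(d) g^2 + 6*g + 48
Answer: b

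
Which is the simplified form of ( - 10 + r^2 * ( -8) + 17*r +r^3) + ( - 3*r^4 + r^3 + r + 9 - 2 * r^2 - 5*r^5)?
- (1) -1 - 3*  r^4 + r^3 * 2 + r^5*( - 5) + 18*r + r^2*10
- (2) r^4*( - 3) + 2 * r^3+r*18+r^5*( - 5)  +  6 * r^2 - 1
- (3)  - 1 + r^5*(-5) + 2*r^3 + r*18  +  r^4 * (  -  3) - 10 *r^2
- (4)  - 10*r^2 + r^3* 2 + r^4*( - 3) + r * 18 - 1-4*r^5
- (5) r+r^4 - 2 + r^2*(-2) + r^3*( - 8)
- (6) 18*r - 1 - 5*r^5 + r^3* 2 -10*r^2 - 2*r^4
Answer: 3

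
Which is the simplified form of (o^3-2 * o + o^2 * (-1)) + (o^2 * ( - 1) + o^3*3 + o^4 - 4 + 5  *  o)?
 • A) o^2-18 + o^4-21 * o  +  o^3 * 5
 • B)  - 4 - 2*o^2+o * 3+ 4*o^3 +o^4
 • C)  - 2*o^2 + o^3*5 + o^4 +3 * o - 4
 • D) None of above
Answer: B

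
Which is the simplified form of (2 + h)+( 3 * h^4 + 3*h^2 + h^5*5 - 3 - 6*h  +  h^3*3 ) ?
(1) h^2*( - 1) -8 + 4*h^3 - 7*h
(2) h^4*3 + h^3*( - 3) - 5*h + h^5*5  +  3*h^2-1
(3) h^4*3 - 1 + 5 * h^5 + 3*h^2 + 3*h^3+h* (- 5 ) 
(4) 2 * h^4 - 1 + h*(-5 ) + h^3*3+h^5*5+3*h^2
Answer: 3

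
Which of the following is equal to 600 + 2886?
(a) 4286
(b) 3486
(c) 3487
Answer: b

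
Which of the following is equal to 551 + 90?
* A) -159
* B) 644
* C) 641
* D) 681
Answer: C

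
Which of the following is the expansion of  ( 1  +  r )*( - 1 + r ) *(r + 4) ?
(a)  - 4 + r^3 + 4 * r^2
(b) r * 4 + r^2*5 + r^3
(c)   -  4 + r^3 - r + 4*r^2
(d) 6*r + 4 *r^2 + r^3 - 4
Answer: c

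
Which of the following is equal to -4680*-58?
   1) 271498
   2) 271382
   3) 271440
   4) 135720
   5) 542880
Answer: 3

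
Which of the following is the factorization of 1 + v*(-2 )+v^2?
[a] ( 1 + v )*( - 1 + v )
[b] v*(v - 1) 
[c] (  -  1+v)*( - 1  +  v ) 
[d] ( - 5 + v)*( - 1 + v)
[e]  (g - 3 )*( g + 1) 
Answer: c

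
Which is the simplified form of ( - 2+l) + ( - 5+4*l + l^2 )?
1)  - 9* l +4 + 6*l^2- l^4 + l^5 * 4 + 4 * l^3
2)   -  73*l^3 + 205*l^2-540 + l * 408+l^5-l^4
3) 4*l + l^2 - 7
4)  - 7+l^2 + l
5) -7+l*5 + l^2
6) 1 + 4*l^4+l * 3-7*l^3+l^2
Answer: 5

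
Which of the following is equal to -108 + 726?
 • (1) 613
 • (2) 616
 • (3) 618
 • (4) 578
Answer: 3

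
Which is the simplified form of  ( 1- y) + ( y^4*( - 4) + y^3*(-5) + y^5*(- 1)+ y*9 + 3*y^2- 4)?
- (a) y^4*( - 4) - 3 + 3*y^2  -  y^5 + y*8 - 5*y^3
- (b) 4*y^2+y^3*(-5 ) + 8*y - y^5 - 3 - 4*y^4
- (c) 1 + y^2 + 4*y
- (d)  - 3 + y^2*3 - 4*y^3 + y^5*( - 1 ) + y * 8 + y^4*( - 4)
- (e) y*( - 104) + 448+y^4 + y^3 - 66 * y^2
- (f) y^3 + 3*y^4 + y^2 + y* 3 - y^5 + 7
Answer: a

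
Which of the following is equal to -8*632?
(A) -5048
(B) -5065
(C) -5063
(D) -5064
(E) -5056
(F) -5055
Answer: E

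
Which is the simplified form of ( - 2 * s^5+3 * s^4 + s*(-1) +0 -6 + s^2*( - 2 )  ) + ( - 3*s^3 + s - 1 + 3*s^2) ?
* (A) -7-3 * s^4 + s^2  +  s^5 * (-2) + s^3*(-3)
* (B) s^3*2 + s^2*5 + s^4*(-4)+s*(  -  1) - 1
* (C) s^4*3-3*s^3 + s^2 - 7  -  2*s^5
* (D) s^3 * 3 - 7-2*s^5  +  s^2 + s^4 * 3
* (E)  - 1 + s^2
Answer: C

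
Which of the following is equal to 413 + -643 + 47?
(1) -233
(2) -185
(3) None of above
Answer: 3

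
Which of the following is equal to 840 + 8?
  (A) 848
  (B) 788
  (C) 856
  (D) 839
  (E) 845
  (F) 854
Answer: A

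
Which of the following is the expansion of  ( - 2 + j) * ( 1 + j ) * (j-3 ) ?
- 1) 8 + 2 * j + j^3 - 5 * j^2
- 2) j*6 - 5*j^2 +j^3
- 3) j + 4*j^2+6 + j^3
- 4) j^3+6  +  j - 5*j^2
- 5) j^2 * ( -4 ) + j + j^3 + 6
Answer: 5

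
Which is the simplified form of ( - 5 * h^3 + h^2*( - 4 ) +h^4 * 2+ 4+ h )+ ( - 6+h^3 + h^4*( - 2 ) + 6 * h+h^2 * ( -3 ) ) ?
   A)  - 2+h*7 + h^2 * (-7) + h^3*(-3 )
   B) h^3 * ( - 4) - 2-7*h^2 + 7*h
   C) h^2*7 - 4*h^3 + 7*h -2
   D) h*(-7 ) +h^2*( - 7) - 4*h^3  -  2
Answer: B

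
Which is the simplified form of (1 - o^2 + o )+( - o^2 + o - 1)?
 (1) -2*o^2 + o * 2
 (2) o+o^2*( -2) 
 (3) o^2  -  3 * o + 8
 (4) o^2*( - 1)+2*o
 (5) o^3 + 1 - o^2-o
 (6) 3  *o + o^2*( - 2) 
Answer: 1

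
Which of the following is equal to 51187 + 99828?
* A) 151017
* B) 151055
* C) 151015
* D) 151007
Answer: C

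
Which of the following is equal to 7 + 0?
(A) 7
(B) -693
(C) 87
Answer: A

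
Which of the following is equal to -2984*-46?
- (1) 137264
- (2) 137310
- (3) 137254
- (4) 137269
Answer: 1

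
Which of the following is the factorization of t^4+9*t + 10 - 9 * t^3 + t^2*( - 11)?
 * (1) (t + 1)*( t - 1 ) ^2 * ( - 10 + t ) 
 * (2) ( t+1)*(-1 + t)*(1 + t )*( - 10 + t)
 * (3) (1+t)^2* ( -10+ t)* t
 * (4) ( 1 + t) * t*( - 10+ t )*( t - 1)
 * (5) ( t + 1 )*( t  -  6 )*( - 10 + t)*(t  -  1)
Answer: 2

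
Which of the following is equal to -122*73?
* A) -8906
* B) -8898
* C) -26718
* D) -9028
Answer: A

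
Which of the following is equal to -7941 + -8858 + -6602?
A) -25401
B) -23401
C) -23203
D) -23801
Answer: B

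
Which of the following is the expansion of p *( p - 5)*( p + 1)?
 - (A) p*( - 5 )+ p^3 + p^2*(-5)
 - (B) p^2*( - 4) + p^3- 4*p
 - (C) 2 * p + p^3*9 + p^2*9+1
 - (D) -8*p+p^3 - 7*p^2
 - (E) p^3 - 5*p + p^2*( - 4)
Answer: E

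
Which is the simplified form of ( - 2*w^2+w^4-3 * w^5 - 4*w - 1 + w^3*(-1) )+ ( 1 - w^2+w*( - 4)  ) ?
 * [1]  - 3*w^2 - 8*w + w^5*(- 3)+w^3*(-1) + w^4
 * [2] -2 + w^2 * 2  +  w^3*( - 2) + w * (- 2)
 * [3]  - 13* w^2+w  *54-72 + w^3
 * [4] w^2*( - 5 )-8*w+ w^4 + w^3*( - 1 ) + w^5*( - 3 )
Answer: 1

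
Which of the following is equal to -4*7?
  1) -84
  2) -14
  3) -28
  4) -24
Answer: 3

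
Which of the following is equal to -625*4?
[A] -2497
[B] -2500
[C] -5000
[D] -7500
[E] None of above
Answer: B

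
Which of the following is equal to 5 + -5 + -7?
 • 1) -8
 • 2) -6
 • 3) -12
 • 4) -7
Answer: 4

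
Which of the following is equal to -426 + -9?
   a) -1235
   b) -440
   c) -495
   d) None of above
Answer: d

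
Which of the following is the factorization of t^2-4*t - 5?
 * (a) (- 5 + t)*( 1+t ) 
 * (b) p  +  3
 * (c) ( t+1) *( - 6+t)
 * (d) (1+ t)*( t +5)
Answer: a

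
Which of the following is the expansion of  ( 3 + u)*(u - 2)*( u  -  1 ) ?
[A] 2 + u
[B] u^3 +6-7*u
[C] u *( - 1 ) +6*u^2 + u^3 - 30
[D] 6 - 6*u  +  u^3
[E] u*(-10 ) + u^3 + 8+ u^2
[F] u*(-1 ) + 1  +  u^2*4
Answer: B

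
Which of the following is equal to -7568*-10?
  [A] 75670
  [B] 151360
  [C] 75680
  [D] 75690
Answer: C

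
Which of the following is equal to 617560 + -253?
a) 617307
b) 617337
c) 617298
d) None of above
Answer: a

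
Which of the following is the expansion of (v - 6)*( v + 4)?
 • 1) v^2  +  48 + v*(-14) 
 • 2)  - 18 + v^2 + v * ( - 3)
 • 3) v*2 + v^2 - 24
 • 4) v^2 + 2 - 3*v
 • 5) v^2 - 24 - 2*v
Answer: 5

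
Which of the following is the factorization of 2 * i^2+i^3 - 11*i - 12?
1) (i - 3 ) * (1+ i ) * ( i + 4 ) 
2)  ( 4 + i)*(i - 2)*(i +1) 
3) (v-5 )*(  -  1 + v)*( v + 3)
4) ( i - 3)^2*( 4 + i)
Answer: 1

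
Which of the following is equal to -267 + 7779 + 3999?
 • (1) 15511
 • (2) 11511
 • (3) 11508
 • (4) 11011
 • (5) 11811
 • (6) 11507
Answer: 2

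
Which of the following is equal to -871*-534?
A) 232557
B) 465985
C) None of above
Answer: C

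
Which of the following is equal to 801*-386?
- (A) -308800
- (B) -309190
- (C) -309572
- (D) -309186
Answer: D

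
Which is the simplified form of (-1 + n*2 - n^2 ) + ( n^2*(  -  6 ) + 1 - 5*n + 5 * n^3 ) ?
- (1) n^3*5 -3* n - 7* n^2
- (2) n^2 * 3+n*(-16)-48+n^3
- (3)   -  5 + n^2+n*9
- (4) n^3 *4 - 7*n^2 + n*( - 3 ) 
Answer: 1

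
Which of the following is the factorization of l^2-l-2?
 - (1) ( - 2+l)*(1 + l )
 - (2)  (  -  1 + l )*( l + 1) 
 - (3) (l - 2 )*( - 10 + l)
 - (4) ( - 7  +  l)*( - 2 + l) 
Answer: 1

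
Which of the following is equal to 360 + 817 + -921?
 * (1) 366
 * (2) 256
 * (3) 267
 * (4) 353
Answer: 2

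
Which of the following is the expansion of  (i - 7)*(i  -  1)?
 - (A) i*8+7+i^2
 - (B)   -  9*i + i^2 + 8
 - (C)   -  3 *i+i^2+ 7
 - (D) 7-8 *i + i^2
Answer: D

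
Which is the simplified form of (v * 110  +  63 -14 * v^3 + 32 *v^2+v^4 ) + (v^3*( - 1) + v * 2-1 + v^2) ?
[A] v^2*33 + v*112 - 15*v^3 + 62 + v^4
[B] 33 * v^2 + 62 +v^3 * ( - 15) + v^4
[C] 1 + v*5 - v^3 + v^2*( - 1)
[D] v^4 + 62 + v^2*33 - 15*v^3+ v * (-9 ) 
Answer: A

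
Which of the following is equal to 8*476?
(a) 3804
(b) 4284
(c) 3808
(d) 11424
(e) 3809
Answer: c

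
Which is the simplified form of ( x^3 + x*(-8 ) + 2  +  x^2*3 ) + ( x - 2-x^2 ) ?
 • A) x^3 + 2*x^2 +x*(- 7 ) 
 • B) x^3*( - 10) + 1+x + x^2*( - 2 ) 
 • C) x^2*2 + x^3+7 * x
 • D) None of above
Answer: A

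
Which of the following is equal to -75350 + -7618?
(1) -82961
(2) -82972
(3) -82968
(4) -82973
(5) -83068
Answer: 3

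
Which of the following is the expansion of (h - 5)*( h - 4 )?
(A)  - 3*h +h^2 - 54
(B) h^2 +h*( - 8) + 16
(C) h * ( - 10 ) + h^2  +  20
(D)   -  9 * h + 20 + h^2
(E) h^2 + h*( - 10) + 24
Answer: D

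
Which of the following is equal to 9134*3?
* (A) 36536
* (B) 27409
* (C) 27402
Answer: C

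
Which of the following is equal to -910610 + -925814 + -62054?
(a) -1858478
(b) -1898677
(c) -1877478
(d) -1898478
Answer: d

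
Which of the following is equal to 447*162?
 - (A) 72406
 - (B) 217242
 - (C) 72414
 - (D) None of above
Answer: C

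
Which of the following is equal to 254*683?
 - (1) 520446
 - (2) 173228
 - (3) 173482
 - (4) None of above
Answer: 3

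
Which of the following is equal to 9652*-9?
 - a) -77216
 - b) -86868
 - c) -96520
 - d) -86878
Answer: b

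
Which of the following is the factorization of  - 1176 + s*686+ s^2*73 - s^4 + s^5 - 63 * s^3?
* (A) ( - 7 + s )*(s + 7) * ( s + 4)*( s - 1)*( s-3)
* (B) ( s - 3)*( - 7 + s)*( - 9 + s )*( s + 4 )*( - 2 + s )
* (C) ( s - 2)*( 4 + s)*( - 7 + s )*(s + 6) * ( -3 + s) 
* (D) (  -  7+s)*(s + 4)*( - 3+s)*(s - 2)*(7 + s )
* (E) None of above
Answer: D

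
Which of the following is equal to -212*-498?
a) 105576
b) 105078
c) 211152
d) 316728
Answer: a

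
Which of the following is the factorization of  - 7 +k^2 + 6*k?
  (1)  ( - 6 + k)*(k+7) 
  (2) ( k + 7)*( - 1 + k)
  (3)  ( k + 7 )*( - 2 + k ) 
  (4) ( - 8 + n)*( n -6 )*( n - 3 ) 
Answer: 2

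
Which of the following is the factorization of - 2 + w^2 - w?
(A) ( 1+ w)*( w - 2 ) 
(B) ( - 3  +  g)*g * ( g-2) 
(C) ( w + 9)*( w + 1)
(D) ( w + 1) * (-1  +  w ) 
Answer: A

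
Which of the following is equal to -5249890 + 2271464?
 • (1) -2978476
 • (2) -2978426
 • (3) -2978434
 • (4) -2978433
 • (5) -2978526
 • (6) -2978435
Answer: 2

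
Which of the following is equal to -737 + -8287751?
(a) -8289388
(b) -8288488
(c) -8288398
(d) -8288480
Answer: b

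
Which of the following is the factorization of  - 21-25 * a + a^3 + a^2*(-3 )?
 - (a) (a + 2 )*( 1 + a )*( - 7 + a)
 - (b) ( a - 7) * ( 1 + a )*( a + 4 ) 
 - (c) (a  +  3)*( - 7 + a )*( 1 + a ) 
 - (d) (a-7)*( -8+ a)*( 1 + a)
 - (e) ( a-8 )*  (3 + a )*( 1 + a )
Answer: c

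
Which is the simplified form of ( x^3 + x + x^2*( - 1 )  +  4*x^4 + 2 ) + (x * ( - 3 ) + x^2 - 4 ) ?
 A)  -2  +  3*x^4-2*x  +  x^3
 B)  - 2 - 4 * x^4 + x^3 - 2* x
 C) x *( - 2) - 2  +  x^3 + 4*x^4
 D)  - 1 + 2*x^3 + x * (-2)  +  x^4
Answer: C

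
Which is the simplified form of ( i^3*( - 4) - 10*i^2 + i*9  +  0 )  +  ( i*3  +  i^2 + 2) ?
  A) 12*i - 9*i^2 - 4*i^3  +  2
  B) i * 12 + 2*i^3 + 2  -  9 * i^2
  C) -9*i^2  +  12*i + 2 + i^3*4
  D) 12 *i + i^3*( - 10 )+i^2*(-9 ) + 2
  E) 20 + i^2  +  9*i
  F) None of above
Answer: A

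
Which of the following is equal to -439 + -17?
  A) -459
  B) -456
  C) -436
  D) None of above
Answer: B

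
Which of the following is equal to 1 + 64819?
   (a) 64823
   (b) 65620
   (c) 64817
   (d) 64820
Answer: d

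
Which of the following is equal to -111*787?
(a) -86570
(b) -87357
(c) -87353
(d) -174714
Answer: b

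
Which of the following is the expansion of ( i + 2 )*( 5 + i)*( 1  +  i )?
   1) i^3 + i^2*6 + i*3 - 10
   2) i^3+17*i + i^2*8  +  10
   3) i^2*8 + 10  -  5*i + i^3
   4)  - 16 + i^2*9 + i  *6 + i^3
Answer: 2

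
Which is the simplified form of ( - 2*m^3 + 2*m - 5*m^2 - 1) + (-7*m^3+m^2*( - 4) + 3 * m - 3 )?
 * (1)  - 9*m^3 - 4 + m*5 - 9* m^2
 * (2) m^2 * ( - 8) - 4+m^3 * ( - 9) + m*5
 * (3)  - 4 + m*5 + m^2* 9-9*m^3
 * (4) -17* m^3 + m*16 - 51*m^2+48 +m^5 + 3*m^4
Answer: 1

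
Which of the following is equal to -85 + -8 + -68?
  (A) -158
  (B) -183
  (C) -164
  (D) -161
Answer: D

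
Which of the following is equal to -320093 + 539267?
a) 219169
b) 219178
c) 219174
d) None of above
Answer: c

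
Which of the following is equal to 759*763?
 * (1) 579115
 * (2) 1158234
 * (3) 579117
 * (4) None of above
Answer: 3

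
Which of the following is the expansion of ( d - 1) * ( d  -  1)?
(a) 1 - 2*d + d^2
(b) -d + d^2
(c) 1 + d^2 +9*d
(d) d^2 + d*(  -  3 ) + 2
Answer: a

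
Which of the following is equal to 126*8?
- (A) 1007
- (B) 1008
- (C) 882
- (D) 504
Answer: B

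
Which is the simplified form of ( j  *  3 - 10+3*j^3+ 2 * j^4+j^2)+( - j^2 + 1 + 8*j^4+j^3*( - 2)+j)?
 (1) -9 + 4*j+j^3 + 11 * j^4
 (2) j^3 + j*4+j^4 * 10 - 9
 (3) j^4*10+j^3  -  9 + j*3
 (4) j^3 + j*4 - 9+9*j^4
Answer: 2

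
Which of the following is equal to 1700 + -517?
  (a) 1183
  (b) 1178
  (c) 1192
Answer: a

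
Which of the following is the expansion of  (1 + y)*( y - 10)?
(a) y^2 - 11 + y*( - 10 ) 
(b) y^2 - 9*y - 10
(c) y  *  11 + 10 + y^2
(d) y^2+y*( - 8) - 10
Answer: b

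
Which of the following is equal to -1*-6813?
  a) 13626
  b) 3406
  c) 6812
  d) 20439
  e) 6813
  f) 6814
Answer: e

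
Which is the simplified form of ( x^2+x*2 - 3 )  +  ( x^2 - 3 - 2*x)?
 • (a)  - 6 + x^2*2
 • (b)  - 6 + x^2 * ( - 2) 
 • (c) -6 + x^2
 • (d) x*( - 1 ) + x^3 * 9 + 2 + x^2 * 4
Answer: a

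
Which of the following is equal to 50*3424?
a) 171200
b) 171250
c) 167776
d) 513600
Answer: a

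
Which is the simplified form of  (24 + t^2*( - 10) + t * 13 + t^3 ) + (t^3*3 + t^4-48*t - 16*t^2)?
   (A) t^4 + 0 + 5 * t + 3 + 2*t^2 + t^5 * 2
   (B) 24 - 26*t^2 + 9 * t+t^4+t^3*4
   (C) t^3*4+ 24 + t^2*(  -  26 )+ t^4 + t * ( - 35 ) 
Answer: C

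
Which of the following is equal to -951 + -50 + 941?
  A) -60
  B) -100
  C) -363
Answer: A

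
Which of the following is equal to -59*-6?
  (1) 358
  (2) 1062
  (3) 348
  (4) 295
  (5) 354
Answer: 5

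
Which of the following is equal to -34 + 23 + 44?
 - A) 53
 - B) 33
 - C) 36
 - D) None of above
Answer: B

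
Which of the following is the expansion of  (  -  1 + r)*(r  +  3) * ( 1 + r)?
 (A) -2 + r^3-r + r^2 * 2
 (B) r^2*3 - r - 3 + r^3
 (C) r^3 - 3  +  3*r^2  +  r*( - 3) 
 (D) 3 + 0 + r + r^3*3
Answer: B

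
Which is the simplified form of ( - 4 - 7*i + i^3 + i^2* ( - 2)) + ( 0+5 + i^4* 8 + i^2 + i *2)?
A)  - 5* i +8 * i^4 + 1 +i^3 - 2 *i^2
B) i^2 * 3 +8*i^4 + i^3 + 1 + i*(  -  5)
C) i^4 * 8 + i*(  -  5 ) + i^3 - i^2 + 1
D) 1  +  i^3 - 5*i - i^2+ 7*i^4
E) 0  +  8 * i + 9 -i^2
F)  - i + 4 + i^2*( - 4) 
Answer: C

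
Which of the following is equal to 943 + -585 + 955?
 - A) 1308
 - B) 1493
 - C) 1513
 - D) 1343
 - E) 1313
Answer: E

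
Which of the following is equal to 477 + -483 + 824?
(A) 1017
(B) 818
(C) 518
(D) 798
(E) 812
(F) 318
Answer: B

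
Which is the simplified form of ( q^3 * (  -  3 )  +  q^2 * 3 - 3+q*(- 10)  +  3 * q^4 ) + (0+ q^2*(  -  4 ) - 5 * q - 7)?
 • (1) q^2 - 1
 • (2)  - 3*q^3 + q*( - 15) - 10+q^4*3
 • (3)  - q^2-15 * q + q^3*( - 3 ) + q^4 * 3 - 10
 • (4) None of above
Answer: 3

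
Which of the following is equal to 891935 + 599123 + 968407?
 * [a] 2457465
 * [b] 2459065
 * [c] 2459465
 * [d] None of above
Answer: c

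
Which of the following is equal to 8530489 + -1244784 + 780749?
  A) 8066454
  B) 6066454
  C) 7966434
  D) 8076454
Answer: A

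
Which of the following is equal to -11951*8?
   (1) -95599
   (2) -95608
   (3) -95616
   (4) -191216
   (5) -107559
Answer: 2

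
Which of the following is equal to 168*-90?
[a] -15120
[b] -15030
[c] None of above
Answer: a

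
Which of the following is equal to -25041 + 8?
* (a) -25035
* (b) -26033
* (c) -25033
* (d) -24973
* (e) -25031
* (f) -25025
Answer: c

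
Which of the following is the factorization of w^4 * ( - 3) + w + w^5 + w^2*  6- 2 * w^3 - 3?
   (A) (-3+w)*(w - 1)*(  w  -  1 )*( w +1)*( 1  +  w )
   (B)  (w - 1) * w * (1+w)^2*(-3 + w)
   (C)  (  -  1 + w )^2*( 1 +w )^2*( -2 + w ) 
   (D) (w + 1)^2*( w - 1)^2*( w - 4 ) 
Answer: A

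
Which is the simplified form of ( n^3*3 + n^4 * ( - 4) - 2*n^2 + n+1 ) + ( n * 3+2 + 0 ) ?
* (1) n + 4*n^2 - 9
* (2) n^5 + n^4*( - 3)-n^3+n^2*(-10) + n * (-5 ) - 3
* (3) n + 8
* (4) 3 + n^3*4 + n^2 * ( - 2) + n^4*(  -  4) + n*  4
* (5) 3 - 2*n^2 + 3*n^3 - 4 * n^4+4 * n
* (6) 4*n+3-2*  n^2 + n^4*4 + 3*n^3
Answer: 5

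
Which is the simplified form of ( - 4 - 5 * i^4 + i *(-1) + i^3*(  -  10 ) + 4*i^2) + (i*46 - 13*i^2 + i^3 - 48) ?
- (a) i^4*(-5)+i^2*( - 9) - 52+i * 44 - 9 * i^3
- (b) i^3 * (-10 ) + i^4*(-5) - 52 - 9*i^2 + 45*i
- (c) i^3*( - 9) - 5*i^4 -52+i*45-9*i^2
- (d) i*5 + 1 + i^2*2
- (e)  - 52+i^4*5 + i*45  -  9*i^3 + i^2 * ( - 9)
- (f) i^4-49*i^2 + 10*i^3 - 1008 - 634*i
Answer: c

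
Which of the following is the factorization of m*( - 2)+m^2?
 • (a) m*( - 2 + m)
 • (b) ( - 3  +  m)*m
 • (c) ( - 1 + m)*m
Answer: a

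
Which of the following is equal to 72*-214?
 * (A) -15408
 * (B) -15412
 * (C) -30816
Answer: A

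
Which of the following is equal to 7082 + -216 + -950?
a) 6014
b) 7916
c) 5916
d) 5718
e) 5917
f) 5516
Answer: c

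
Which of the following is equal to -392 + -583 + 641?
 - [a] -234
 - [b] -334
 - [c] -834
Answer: b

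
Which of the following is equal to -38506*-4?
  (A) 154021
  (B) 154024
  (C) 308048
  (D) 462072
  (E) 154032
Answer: B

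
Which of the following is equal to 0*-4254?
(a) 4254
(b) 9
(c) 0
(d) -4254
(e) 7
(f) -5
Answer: c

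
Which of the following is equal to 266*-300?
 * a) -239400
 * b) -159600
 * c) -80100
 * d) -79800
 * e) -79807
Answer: d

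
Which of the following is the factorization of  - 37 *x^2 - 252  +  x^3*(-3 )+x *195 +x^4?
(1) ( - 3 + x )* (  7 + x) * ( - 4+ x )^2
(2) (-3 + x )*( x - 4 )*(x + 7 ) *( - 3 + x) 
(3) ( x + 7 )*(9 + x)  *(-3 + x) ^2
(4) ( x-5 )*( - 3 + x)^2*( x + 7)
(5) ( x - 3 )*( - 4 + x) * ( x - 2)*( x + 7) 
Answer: 2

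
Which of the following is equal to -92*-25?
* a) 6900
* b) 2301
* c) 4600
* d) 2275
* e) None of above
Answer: e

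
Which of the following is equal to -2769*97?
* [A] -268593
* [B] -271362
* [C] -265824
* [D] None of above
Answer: A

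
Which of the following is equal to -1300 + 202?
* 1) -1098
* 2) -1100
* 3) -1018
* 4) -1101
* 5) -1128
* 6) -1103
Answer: 1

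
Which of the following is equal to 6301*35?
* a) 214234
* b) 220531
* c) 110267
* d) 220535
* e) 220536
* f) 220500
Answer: d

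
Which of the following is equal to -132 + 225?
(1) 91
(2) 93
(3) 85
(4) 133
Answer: 2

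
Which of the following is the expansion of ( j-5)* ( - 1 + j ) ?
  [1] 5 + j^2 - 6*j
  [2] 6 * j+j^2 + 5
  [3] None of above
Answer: 1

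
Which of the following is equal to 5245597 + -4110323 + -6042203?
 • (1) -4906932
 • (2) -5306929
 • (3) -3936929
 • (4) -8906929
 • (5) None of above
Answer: 5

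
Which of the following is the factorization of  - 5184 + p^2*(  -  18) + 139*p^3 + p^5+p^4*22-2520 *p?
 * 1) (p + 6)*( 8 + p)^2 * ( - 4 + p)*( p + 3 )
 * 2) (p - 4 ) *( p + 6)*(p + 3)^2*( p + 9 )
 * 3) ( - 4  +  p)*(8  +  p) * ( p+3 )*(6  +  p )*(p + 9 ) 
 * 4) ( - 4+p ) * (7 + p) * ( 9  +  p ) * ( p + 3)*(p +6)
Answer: 3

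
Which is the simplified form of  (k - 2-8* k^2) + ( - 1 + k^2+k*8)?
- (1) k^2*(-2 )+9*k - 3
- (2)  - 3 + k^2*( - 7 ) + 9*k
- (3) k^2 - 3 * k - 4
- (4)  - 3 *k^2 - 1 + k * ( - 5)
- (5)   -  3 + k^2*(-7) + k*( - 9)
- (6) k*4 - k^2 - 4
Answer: 2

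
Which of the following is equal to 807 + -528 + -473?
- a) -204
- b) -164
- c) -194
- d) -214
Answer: c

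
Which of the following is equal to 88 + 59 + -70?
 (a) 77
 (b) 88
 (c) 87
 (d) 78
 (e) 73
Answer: a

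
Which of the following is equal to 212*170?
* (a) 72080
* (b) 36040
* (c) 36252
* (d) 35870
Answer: b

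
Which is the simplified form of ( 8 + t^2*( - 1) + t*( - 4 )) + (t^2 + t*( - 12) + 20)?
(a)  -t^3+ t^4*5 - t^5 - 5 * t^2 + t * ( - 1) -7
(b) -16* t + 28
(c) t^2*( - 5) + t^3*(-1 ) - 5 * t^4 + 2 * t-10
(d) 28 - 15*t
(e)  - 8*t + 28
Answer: b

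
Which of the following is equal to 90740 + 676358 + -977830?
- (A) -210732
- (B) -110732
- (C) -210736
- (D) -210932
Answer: A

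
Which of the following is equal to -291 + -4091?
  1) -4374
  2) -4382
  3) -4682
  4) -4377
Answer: 2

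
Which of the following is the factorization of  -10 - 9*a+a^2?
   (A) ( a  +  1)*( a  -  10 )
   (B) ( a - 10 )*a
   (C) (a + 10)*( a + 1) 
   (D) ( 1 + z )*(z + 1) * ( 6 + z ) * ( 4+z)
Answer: A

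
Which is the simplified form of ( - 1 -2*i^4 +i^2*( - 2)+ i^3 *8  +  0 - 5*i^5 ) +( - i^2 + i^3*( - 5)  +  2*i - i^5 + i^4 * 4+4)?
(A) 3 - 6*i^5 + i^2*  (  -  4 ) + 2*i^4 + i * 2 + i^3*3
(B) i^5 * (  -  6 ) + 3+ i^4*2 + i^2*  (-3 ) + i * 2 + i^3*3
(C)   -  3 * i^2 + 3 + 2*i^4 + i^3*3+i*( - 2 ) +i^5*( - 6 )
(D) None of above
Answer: B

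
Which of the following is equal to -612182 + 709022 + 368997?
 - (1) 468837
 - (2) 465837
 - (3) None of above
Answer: 2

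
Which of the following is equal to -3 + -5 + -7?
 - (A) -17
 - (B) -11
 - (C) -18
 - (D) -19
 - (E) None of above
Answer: E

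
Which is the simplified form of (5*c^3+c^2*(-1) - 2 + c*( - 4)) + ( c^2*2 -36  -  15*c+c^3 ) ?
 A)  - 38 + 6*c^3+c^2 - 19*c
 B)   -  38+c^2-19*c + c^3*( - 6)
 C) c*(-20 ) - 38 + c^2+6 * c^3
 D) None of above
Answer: A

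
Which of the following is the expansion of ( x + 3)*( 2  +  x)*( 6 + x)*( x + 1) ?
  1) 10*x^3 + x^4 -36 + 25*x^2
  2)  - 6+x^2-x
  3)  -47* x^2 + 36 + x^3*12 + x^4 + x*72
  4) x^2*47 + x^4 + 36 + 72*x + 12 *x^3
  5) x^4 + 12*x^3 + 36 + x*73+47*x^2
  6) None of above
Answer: 4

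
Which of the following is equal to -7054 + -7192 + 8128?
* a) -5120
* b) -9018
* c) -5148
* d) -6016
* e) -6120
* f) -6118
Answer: f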